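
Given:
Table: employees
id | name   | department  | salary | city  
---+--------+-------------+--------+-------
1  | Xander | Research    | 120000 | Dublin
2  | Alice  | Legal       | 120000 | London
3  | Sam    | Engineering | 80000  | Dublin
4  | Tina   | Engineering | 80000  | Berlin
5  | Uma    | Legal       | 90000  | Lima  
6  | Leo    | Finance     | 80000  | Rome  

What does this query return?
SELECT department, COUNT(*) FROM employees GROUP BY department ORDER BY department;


Assigning each row to its department group:
  Xander -> Research
  Alice -> Legal
  Sam -> Engineering
  Tina -> Engineering
  Uma -> Legal
  Leo -> Finance


4 groups:
Engineering, 2
Finance, 1
Legal, 2
Research, 1


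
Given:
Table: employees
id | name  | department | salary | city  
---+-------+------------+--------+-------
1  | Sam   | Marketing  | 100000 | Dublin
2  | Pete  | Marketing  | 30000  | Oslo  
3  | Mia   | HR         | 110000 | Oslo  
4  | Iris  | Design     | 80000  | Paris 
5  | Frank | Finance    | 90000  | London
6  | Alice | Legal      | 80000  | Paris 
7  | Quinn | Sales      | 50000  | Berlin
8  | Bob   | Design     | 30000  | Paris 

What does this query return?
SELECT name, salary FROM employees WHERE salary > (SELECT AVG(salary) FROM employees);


Subquery: AVG(salary) = 71250.0
Filtering: salary > 71250.0
  Sam (100000) -> MATCH
  Mia (110000) -> MATCH
  Iris (80000) -> MATCH
  Frank (90000) -> MATCH
  Alice (80000) -> MATCH


5 rows:
Sam, 100000
Mia, 110000
Iris, 80000
Frank, 90000
Alice, 80000


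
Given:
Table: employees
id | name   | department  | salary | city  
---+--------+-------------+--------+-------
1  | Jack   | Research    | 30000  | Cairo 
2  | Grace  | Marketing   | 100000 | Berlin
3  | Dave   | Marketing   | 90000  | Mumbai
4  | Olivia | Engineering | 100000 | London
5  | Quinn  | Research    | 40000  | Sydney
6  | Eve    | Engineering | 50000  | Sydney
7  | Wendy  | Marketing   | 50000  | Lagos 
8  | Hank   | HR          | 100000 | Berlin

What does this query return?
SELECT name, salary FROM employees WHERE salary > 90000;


Filtering: salary > 90000
Matching: 3 rows

3 rows:
Grace, 100000
Olivia, 100000
Hank, 100000


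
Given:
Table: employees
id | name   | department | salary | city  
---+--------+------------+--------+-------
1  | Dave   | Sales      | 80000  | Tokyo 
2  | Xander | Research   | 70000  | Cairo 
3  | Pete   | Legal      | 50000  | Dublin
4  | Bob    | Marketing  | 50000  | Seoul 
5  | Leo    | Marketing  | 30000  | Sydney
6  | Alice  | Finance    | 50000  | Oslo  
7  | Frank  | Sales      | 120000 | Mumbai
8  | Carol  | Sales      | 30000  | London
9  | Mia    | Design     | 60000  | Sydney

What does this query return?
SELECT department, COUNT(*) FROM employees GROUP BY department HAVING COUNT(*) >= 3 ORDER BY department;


Groups with count >= 3:
  Sales: 3 -> PASS
  Design: 1 -> filtered out
  Finance: 1 -> filtered out
  Legal: 1 -> filtered out
  Marketing: 2 -> filtered out
  Research: 1 -> filtered out


1 groups:
Sales, 3


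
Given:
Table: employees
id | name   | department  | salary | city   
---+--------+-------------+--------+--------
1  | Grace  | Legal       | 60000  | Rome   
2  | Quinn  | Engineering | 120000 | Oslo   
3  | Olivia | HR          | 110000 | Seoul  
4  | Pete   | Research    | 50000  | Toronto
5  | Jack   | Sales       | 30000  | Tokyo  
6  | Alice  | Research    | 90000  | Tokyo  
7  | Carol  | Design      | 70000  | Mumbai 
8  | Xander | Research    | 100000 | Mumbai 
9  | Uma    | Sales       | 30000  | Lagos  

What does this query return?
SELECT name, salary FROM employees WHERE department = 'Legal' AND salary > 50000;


Filtering: department = 'Legal' AND salary > 50000
Matching: 1 rows

1 rows:
Grace, 60000


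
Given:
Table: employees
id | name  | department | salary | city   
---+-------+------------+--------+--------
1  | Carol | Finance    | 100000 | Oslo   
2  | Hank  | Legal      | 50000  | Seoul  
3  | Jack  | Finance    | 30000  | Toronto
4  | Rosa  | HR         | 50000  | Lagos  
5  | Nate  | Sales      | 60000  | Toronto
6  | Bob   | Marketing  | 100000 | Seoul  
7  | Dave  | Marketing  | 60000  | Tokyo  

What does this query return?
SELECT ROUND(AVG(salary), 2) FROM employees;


SUM(salary) = 450000
COUNT = 7
ROUND(AVG, 2) = ROUND(450000 / 7, 2) = 64285.71

64285.71


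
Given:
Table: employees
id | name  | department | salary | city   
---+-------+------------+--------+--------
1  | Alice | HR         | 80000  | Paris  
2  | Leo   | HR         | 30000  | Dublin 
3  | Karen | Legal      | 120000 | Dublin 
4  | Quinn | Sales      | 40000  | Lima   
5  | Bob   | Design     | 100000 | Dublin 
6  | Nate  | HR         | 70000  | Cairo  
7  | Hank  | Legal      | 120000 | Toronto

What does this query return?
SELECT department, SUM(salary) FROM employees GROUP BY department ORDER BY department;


Summing salary within each department:
  Design: 100000 = 100000
  HR: 80000 + 30000 + 70000 = 180000
  Legal: 120000 + 120000 = 240000
  Sales: 40000 = 40000


4 groups:
Design, 100000
HR, 180000
Legal, 240000
Sales, 40000


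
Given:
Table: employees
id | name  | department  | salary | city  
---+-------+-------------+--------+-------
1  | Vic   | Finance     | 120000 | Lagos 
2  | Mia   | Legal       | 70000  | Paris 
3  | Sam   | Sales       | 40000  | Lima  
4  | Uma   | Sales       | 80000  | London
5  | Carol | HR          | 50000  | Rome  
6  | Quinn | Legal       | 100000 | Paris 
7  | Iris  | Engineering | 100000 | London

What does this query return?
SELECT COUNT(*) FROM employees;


COUNT(*) counts all rows

7


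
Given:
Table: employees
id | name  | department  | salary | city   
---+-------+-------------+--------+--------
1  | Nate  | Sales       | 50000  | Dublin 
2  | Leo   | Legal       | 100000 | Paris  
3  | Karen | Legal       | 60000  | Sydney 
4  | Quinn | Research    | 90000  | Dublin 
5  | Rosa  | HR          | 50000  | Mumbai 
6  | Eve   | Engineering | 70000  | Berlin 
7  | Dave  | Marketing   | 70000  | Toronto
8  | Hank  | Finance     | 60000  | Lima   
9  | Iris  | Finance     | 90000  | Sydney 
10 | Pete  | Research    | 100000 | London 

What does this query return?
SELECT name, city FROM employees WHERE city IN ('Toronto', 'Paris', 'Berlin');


Filtering: city IN ('Toronto', 'Paris', 'Berlin')
Matching: 3 rows

3 rows:
Leo, Paris
Eve, Berlin
Dave, Toronto


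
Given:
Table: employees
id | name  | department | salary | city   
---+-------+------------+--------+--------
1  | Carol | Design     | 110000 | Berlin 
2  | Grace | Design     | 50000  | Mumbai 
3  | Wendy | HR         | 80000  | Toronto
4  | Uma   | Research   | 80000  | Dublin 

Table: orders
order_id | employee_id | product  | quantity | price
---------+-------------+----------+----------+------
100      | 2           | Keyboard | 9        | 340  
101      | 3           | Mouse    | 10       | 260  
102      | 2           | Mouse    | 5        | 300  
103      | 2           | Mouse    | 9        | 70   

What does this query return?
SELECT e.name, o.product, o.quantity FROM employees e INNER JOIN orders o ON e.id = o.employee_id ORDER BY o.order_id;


Joining employees.id = orders.employee_id:
  employee Grace (id=2) -> order Keyboard
  employee Wendy (id=3) -> order Mouse
  employee Grace (id=2) -> order Mouse
  employee Grace (id=2) -> order Mouse


4 rows:
Grace, Keyboard, 9
Wendy, Mouse, 10
Grace, Mouse, 5
Grace, Mouse, 9


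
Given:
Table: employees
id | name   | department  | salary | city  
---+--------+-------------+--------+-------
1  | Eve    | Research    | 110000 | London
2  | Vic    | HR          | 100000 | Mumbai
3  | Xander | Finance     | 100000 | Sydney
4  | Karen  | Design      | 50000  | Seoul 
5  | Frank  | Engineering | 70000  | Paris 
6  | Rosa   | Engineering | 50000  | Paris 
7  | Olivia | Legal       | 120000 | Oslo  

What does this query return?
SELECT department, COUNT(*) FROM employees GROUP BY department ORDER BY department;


Assigning each row to its department group:
  Eve -> Research
  Vic -> HR
  Xander -> Finance
  Karen -> Design
  Frank -> Engineering
  Rosa -> Engineering
  Olivia -> Legal


6 groups:
Design, 1
Engineering, 2
Finance, 1
HR, 1
Legal, 1
Research, 1


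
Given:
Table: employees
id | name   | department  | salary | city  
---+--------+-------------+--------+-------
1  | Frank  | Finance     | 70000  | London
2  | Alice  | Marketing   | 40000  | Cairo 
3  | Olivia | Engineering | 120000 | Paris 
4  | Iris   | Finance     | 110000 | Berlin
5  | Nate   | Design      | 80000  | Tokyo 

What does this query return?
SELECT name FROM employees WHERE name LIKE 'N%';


LIKE 'N%' matches names starting with 'N'
Matching: 1

1 rows:
Nate


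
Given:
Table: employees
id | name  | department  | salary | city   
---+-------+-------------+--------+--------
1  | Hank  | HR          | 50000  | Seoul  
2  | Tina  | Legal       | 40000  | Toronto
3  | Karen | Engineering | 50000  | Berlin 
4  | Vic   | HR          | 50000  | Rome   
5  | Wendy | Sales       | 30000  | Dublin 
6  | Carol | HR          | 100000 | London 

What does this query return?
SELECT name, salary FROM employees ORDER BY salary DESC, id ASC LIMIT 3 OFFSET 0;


Sort by salary DESC (id ASC tiebreak), then skip 0 and take 3
Rows 1 through 3

3 rows:
Carol, 100000
Hank, 50000
Karen, 50000


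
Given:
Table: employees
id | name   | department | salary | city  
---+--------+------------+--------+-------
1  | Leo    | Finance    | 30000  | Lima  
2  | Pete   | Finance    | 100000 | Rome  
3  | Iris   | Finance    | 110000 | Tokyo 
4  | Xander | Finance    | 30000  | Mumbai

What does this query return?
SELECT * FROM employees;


SELECT * returns all 4 rows with all columns

4 rows:
1, Leo, Finance, 30000, Lima
2, Pete, Finance, 100000, Rome
3, Iris, Finance, 110000, Tokyo
4, Xander, Finance, 30000, Mumbai


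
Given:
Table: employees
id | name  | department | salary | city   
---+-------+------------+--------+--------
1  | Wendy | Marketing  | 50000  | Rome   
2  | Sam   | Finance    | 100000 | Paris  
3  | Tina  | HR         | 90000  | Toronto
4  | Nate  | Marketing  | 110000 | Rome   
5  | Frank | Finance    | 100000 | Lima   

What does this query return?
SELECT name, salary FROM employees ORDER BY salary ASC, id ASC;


Sorting by salary ASC, then id ASC for ties

5 rows:
Wendy, 50000
Tina, 90000
Sam, 100000
Frank, 100000
Nate, 110000


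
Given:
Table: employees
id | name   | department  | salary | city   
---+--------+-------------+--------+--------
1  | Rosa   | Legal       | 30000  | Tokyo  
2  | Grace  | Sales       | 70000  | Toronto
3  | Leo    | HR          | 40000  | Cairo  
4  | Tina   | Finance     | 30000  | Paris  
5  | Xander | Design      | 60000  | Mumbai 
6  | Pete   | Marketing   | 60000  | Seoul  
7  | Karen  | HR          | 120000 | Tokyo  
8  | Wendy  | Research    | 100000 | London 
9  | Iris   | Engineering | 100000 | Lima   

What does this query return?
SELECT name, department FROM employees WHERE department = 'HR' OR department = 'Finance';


Filtering: department = 'HR' OR 'Finance'
Matching: 3 rows

3 rows:
Leo, HR
Tina, Finance
Karen, HR


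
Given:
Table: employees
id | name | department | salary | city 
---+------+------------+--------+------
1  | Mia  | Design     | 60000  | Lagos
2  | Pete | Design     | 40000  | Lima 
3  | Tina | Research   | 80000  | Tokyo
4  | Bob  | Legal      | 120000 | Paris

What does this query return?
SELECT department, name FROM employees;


Projecting columns: department, name

4 rows:
Design, Mia
Design, Pete
Research, Tina
Legal, Bob


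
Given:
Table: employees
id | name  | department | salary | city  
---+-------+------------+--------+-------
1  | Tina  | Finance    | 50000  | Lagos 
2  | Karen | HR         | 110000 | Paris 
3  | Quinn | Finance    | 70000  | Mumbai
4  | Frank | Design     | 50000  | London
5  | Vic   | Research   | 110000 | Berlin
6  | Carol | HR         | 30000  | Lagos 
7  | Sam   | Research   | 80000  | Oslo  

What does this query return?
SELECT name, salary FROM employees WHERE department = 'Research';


Filtering: department = 'Research'
Matching rows: 2

2 rows:
Vic, 110000
Sam, 80000


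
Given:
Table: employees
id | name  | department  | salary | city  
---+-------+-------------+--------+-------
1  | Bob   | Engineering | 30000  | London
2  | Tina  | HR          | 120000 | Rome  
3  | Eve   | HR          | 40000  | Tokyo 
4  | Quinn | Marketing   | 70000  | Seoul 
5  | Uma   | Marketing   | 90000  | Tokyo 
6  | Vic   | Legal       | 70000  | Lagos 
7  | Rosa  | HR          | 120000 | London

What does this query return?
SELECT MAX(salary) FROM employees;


Salaries: 30000, 120000, 40000, 70000, 90000, 70000, 120000
MAX = 120000

120000


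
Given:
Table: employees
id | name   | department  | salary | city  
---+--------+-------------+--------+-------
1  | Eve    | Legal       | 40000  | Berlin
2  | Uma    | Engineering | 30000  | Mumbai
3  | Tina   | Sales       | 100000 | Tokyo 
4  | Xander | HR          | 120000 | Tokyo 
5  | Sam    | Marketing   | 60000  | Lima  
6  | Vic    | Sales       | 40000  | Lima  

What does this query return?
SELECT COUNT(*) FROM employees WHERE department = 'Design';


Counting rows where department = 'Design'


0


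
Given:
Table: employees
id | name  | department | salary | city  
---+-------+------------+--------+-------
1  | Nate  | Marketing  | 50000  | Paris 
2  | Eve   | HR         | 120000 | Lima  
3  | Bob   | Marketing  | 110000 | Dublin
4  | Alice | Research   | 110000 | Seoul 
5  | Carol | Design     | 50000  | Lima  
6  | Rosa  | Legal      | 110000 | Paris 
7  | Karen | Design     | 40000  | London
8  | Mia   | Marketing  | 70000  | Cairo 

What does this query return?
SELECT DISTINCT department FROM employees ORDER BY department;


All 'department' values (row order): Marketing, HR, Marketing, Research, Design, Legal, Design, Marketing
Removing duplicates leaves 5 unique value(s).

5 values:
Design
HR
Legal
Marketing
Research


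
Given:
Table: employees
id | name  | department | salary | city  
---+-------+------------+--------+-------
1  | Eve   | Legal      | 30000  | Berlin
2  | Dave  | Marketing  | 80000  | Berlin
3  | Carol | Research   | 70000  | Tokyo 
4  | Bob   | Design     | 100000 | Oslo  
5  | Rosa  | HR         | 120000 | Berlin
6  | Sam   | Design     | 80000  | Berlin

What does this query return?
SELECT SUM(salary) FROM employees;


SUM(salary) = 30000 + 80000 + 70000 + 100000 + 120000 + 80000 = 480000

480000


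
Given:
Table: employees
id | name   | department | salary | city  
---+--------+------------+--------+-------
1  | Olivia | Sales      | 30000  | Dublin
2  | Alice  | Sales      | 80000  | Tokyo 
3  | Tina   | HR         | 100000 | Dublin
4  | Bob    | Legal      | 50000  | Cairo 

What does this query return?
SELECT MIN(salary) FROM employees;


Salaries: 30000, 80000, 100000, 50000
MIN = 30000

30000


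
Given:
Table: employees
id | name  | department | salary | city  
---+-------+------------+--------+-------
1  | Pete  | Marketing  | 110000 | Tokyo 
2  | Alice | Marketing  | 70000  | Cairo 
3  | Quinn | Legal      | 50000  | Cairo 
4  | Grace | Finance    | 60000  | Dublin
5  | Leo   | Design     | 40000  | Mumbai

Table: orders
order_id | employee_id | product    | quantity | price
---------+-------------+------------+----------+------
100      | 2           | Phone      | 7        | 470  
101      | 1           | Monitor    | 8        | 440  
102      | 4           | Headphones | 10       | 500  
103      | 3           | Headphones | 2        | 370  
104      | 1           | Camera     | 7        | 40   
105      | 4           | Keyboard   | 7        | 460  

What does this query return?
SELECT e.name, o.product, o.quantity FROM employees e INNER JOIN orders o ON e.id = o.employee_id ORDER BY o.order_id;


Joining employees.id = orders.employee_id:
  employee Alice (id=2) -> order Phone
  employee Pete (id=1) -> order Monitor
  employee Grace (id=4) -> order Headphones
  employee Quinn (id=3) -> order Headphones
  employee Pete (id=1) -> order Camera
  employee Grace (id=4) -> order Keyboard


6 rows:
Alice, Phone, 7
Pete, Monitor, 8
Grace, Headphones, 10
Quinn, Headphones, 2
Pete, Camera, 7
Grace, Keyboard, 7


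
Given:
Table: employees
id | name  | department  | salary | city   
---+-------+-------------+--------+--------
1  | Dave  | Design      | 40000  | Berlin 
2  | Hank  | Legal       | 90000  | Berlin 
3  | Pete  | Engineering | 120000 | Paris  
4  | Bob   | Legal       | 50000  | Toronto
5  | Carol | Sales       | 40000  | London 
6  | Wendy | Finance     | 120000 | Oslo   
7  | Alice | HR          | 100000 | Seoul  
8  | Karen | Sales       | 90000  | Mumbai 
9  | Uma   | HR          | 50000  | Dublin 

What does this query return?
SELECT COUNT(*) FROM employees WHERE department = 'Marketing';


Counting rows where department = 'Marketing'


0


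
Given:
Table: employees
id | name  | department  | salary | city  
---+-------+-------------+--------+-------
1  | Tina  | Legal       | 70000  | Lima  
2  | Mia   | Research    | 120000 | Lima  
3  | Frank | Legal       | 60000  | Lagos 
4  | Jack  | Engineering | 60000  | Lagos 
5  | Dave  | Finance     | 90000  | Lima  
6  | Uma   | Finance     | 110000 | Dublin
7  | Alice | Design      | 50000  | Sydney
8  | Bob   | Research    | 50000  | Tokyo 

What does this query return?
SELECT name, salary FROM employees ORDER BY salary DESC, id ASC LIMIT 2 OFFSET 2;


Sort by salary DESC (id ASC tiebreak), then skip 2 and take 2
Rows 3 through 4

2 rows:
Dave, 90000
Tina, 70000


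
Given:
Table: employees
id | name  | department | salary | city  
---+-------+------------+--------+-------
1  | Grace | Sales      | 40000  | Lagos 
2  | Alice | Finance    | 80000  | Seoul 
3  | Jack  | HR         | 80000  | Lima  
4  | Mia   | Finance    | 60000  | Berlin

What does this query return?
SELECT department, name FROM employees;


Projecting columns: department, name

4 rows:
Sales, Grace
Finance, Alice
HR, Jack
Finance, Mia


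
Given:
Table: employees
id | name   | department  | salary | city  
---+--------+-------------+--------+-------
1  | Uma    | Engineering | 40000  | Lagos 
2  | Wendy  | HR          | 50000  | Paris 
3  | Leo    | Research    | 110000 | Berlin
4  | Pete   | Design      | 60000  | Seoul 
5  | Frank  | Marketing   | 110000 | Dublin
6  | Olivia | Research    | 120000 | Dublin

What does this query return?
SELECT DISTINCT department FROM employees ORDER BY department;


All 'department' values (row order): Engineering, HR, Research, Design, Marketing, Research
Removing duplicates leaves 5 unique value(s).

5 values:
Design
Engineering
HR
Marketing
Research


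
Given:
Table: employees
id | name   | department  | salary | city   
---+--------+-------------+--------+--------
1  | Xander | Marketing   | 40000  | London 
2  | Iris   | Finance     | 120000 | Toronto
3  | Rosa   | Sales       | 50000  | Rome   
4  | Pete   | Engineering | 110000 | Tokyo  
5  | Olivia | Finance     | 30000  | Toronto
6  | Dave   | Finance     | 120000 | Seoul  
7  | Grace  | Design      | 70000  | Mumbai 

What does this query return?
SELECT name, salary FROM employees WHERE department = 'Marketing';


Filtering: department = 'Marketing'
Matching rows: 1

1 rows:
Xander, 40000


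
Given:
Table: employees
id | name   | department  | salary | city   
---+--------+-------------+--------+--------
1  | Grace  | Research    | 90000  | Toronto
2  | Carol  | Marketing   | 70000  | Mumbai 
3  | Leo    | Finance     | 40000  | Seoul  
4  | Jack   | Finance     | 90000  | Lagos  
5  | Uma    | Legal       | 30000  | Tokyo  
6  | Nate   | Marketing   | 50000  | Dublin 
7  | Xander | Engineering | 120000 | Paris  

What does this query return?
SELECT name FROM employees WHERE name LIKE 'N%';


LIKE 'N%' matches names starting with 'N'
Matching: 1

1 rows:
Nate


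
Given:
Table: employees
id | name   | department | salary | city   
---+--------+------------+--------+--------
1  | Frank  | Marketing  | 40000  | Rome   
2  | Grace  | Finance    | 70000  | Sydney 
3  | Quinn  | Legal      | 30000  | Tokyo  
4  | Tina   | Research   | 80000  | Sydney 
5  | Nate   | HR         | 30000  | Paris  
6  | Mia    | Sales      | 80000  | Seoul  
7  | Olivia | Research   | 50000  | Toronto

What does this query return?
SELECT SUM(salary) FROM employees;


SUM(salary) = 40000 + 70000 + 30000 + 80000 + 30000 + 80000 + 50000 = 380000

380000


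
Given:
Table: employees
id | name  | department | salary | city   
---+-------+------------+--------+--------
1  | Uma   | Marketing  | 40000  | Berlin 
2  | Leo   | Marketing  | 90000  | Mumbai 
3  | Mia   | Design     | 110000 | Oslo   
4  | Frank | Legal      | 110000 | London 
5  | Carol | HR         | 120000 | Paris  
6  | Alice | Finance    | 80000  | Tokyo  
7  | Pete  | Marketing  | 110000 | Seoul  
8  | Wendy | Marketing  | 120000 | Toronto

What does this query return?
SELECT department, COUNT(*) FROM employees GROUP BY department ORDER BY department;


Assigning each row to its department group:
  Uma -> Marketing
  Leo -> Marketing
  Mia -> Design
  Frank -> Legal
  Carol -> HR
  Alice -> Finance
  Pete -> Marketing
  Wendy -> Marketing


5 groups:
Design, 1
Finance, 1
HR, 1
Legal, 1
Marketing, 4


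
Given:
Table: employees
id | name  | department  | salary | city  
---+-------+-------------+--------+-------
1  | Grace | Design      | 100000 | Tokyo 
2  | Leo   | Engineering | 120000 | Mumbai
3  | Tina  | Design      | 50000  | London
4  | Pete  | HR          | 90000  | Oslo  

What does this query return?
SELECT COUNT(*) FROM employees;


COUNT(*) counts all rows

4


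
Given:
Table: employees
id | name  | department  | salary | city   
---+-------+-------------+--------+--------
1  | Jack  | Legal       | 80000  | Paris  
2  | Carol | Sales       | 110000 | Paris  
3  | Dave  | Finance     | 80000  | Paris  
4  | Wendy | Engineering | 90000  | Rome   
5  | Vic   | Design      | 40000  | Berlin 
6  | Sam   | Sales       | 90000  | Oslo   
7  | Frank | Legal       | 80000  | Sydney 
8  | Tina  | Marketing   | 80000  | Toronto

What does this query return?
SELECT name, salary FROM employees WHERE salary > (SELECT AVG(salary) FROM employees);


Subquery: AVG(salary) = 81250.0
Filtering: salary > 81250.0
  Carol (110000) -> MATCH
  Wendy (90000) -> MATCH
  Sam (90000) -> MATCH


3 rows:
Carol, 110000
Wendy, 90000
Sam, 90000


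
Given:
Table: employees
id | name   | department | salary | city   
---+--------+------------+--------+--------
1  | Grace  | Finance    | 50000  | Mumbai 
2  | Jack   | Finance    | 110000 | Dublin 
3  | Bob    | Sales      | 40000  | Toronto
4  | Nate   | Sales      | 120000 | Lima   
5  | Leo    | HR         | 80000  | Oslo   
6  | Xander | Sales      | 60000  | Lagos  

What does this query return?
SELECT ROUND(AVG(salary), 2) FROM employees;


SUM(salary) = 460000
COUNT = 6
ROUND(AVG, 2) = ROUND(460000 / 6, 2) = 76666.67

76666.67


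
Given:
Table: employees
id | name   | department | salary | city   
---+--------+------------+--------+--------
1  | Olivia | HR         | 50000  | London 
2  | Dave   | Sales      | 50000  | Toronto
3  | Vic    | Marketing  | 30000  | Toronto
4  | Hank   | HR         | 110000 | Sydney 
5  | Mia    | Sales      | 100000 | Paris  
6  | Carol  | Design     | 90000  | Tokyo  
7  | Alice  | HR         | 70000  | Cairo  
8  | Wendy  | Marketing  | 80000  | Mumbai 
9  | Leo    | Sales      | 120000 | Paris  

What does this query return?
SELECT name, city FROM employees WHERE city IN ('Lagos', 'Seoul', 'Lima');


Filtering: city IN ('Lagos', 'Seoul', 'Lima')
Matching: 0 rows

Empty result set (0 rows)


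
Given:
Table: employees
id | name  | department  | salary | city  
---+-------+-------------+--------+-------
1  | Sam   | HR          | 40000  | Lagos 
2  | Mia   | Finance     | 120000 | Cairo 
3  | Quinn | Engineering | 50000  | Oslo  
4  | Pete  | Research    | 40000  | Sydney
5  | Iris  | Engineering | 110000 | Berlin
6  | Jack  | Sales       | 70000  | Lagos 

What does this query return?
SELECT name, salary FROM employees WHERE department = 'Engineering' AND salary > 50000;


Filtering: department = 'Engineering' AND salary > 50000
Matching: 1 rows

1 rows:
Iris, 110000


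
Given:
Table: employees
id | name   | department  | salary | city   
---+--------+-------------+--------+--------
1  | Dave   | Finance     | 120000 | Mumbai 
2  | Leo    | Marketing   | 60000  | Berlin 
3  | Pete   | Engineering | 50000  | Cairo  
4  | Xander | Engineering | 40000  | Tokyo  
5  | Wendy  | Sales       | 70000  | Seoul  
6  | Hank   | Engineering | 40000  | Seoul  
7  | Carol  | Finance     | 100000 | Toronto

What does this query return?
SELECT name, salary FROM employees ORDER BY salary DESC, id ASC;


Sorting by salary DESC, then id ASC for ties

7 rows:
Dave, 120000
Carol, 100000
Wendy, 70000
Leo, 60000
Pete, 50000
Xander, 40000
Hank, 40000


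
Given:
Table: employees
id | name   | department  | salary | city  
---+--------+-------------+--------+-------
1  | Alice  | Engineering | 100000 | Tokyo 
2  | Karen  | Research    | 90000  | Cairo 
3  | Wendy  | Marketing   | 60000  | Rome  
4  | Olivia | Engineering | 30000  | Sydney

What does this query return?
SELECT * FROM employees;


SELECT * returns all 4 rows with all columns

4 rows:
1, Alice, Engineering, 100000, Tokyo
2, Karen, Research, 90000, Cairo
3, Wendy, Marketing, 60000, Rome
4, Olivia, Engineering, 30000, Sydney


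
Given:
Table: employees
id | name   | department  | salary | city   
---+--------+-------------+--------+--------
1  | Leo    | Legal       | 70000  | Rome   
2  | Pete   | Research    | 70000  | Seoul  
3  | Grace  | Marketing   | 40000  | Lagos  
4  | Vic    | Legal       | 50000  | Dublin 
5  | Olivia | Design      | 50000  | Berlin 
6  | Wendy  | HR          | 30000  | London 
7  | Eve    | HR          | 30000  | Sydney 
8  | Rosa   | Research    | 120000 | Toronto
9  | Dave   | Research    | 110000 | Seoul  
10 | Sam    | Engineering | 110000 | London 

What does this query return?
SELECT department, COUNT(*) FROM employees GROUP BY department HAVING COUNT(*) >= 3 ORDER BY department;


Groups with count >= 3:
  Research: 3 -> PASS
  Design: 1 -> filtered out
  Engineering: 1 -> filtered out
  HR: 2 -> filtered out
  Legal: 2 -> filtered out
  Marketing: 1 -> filtered out


1 groups:
Research, 3


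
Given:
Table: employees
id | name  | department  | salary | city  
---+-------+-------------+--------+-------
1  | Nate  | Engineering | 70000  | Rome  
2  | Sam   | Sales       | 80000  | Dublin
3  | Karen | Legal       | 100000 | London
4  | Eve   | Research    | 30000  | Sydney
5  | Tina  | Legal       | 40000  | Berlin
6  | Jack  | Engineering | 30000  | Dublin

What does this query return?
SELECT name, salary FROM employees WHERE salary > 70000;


Filtering: salary > 70000
Matching: 2 rows

2 rows:
Sam, 80000
Karen, 100000


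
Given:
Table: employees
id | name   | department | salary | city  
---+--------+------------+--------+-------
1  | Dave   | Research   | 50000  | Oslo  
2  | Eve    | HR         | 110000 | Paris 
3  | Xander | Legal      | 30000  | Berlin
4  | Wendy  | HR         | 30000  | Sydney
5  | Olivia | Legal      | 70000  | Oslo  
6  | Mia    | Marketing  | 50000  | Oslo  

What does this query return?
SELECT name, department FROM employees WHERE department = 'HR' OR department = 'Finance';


Filtering: department = 'HR' OR 'Finance'
Matching: 2 rows

2 rows:
Eve, HR
Wendy, HR


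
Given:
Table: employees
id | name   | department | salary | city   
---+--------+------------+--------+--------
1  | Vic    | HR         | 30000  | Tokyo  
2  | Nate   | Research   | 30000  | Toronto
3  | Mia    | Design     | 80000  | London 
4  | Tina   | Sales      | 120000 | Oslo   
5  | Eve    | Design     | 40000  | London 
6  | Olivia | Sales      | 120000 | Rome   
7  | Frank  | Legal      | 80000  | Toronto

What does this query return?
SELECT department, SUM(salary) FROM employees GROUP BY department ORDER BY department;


Summing salary within each department:
  Design: 80000 + 40000 = 120000
  HR: 30000 = 30000
  Legal: 80000 = 80000
  Research: 30000 = 30000
  Sales: 120000 + 120000 = 240000


5 groups:
Design, 120000
HR, 30000
Legal, 80000
Research, 30000
Sales, 240000


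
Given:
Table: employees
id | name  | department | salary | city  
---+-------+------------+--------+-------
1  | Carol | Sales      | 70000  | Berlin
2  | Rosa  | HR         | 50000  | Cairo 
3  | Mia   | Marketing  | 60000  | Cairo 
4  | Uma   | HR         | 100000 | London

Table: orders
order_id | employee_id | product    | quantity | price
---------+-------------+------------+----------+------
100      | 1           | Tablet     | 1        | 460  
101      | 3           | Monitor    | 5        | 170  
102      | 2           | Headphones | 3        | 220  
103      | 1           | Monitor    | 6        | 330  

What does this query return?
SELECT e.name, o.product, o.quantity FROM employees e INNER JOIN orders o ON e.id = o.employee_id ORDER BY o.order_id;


Joining employees.id = orders.employee_id:
  employee Carol (id=1) -> order Tablet
  employee Mia (id=3) -> order Monitor
  employee Rosa (id=2) -> order Headphones
  employee Carol (id=1) -> order Monitor


4 rows:
Carol, Tablet, 1
Mia, Monitor, 5
Rosa, Headphones, 3
Carol, Monitor, 6


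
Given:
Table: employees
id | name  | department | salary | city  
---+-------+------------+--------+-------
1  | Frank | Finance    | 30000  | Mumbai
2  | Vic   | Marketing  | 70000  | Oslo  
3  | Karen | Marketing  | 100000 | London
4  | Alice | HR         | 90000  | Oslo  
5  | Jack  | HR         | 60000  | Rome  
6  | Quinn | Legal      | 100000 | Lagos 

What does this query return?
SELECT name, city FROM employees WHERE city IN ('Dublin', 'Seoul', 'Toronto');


Filtering: city IN ('Dublin', 'Seoul', 'Toronto')
Matching: 0 rows

Empty result set (0 rows)


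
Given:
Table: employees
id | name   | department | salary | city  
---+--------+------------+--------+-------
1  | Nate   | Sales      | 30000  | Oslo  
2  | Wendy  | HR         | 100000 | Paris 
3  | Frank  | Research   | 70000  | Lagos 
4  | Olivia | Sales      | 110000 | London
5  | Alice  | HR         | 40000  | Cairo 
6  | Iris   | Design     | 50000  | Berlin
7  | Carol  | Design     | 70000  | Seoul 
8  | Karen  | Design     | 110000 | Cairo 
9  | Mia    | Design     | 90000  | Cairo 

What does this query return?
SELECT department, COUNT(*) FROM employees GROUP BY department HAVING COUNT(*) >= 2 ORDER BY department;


Groups with count >= 2:
  Design: 4 -> PASS
  HR: 2 -> PASS
  Sales: 2 -> PASS
  Research: 1 -> filtered out


3 groups:
Design, 4
HR, 2
Sales, 2


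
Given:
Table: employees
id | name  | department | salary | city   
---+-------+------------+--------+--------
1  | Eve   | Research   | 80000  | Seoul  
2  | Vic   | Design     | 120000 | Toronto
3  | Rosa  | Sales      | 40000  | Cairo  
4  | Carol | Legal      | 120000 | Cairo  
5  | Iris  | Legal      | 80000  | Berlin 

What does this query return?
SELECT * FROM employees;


SELECT * returns all 5 rows with all columns

5 rows:
1, Eve, Research, 80000, Seoul
2, Vic, Design, 120000, Toronto
3, Rosa, Sales, 40000, Cairo
4, Carol, Legal, 120000, Cairo
5, Iris, Legal, 80000, Berlin


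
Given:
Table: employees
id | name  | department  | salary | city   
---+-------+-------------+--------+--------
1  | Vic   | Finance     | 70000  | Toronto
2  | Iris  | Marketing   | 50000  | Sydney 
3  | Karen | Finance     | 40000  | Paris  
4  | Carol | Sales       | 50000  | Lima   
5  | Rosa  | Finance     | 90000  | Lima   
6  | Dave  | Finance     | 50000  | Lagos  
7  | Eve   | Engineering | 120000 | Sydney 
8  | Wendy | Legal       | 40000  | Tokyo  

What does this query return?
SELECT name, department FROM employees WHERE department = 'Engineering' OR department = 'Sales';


Filtering: department = 'Engineering' OR 'Sales'
Matching: 2 rows

2 rows:
Carol, Sales
Eve, Engineering


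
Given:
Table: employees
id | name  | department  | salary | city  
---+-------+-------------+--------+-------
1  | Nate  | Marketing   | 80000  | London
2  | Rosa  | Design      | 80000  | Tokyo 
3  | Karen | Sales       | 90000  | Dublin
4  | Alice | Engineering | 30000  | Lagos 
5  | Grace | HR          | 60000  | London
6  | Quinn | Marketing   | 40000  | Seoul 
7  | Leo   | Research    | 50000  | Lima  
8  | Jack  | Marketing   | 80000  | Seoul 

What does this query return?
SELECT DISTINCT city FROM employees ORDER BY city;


All 'city' values (row order): London, Tokyo, Dublin, Lagos, London, Seoul, Lima, Seoul
Removing duplicates leaves 6 unique value(s).

6 values:
Dublin
Lagos
Lima
London
Seoul
Tokyo


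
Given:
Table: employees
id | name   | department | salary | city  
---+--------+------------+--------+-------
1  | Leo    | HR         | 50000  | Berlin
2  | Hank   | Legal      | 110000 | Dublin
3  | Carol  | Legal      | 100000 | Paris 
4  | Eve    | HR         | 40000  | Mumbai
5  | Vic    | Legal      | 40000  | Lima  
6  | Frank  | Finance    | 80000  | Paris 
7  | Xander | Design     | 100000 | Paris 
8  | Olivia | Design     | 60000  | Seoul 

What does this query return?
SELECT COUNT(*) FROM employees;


COUNT(*) counts all rows

8


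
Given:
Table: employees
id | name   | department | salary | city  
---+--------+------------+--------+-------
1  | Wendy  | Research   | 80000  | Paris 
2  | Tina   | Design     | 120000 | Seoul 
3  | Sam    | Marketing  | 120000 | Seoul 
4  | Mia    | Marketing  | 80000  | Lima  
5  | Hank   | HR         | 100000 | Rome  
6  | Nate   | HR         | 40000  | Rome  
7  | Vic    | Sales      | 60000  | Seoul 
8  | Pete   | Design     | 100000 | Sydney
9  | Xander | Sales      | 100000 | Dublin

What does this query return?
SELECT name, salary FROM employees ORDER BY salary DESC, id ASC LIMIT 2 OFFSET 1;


Sort by salary DESC (id ASC tiebreak), then skip 1 and take 2
Rows 2 through 3

2 rows:
Sam, 120000
Hank, 100000


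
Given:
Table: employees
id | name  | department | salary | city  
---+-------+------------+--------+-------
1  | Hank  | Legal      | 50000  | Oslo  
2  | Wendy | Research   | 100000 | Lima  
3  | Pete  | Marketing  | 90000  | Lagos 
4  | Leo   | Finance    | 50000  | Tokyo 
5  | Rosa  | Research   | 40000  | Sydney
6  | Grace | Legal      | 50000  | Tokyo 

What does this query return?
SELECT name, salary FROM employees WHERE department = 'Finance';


Filtering: department = 'Finance'
Matching rows: 1

1 rows:
Leo, 50000


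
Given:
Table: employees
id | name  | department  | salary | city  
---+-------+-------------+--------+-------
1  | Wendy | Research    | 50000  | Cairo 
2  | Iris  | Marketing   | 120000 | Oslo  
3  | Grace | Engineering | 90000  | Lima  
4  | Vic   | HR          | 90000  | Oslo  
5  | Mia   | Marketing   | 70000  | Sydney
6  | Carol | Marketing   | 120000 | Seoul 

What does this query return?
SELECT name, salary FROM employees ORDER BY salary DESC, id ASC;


Sorting by salary DESC, then id ASC for ties

6 rows:
Iris, 120000
Carol, 120000
Grace, 90000
Vic, 90000
Mia, 70000
Wendy, 50000


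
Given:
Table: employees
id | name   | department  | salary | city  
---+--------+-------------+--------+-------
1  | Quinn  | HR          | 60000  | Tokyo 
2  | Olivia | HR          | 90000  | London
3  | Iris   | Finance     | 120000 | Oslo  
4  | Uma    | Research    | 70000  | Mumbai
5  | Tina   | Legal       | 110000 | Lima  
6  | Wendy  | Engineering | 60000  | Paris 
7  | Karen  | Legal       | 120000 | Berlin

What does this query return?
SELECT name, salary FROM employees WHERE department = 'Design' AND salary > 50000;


Filtering: department = 'Design' AND salary > 50000
Matching: 0 rows

Empty result set (0 rows)


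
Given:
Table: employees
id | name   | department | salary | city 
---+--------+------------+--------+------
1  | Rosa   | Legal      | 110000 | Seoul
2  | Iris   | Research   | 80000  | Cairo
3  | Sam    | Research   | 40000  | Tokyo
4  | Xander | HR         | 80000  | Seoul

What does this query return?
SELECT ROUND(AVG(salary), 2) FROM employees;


SUM(salary) = 310000
COUNT = 4
ROUND(AVG, 2) = ROUND(310000 / 4, 2) = 77500.0

77500.0


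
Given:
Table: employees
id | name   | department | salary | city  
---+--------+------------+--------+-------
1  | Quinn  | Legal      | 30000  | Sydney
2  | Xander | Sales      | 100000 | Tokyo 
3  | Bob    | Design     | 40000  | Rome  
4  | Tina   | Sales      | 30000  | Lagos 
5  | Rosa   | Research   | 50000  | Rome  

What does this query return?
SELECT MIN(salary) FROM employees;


Salaries: 30000, 100000, 40000, 30000, 50000
MIN = 30000

30000


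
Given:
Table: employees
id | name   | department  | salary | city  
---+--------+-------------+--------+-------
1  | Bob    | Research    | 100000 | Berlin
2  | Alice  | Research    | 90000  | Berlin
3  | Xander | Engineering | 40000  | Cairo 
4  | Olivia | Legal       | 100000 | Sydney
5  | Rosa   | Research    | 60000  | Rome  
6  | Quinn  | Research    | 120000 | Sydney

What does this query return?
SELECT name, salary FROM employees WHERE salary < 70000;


Filtering: salary < 70000
Matching: 2 rows

2 rows:
Xander, 40000
Rosa, 60000


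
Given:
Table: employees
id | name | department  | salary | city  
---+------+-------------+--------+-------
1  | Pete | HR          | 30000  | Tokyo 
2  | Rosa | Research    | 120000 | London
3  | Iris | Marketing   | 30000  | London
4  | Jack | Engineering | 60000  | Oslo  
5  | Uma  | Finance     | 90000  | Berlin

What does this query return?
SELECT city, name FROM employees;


Projecting columns: city, name

5 rows:
Tokyo, Pete
London, Rosa
London, Iris
Oslo, Jack
Berlin, Uma


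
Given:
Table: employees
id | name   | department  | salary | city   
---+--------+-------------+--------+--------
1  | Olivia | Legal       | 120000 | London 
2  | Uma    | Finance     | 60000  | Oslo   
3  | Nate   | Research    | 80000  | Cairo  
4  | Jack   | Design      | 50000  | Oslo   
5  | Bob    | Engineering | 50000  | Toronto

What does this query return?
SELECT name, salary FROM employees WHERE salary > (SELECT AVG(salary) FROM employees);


Subquery: AVG(salary) = 72000.0
Filtering: salary > 72000.0
  Olivia (120000) -> MATCH
  Nate (80000) -> MATCH


2 rows:
Olivia, 120000
Nate, 80000


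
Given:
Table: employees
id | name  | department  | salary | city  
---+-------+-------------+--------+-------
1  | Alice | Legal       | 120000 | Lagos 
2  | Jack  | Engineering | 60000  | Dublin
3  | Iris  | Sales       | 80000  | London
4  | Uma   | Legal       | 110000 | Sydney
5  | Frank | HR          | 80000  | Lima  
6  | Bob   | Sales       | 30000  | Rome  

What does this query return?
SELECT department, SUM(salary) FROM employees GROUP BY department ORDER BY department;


Summing salary within each department:
  Engineering: 60000 = 60000
  HR: 80000 = 80000
  Legal: 120000 + 110000 = 230000
  Sales: 80000 + 30000 = 110000


4 groups:
Engineering, 60000
HR, 80000
Legal, 230000
Sales, 110000


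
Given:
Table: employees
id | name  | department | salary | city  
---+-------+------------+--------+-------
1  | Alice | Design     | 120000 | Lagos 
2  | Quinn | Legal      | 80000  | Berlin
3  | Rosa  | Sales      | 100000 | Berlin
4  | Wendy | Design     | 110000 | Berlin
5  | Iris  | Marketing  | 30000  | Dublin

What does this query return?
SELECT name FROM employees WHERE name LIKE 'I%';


LIKE 'I%' matches names starting with 'I'
Matching: 1

1 rows:
Iris


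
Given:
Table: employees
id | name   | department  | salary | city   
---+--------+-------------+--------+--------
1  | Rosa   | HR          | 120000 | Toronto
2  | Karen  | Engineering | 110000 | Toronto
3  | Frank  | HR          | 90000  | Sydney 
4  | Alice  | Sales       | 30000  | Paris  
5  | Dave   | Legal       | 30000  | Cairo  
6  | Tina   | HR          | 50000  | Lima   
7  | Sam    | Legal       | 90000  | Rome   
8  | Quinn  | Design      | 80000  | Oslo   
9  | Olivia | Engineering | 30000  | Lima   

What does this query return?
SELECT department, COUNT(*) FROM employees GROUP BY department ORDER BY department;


Assigning each row to its department group:
  Rosa -> HR
  Karen -> Engineering
  Frank -> HR
  Alice -> Sales
  Dave -> Legal
  Tina -> HR
  Sam -> Legal
  Quinn -> Design
  Olivia -> Engineering


5 groups:
Design, 1
Engineering, 2
HR, 3
Legal, 2
Sales, 1
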